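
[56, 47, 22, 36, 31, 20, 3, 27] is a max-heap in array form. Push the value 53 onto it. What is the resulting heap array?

[56, 53, 22, 47, 31, 20, 3, 27, 36]

append 53 at index 8 → [56, 47, 22, 36, 31, 20, 3, 27, 53]
53 > parent 36 at index 3, swap → [56, 47, 22, 53, 31, 20, 3, 27, 36]
53 > parent 47 at index 1, swap → [56, 53, 22, 47, 31, 20, 3, 27, 36]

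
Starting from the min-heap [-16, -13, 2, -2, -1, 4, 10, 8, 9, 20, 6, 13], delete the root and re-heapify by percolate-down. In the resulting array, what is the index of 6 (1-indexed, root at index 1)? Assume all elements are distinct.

remove root -16; move last element 13 to root → [13, -13, 2, -2, -1, 4, 10, 8, 9, 20, 6]
13 vs smaller child -13 at index 2, swap → [-13, 13, 2, -2, -1, 4, 10, 8, 9, 20, 6]
13 vs smaller child -2 at index 4, swap → [-13, -2, 2, 13, -1, 4, 10, 8, 9, 20, 6]
13 vs smaller child 8 at index 8, swap → [-13, -2, 2, 8, -1, 4, 10, 13, 9, 20, 6]
resulting array: [-13, -2, 2, 8, -1, 4, 10, 13, 9, 20, 6]

11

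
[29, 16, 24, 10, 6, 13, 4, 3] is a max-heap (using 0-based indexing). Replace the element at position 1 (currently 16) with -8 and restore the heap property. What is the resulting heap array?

set index 1 from 16 to -8 → [29, -8, 24, 10, 6, 13, 4, 3]
-8 vs larger child 10 at index 3, swap → [29, 10, 24, -8, 6, 13, 4, 3]
-8 vs only child 3 at index 7, swap → [29, 10, 24, 3, 6, 13, 4, -8]

[29, 10, 24, 3, 6, 13, 4, -8]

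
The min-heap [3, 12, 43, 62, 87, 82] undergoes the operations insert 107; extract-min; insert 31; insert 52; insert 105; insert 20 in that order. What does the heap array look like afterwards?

insert 107:
  append 107 at index 6 → [3, 12, 43, 62, 87, 82, 107] (no swap needed)
extract-min → returns 3:
  remove root 3; move last element 107 to root → [107, 12, 43, 62, 87, 82]
  107 vs smaller child 12 at index 1, swap → [12, 107, 43, 62, 87, 82]
  107 vs smaller child 62 at index 3, swap → [12, 62, 43, 107, 87, 82]
insert 31:
  append 31 at index 6 → [12, 62, 43, 107, 87, 82, 31]
  31 < parent 43 at index 2, swap → [12, 62, 31, 107, 87, 82, 43]
insert 52:
  append 52 at index 7 → [12, 62, 31, 107, 87, 82, 43, 52]
  52 < parent 107 at index 3, swap → [12, 62, 31, 52, 87, 82, 43, 107]
  52 < parent 62 at index 1, swap → [12, 52, 31, 62, 87, 82, 43, 107]
insert 105:
  append 105 at index 8 → [12, 52, 31, 62, 87, 82, 43, 107, 105] (no swap needed)
insert 20:
  append 20 at index 9 → [12, 52, 31, 62, 87, 82, 43, 107, 105, 20]
  20 < parent 87 at index 4, swap → [12, 52, 31, 62, 20, 82, 43, 107, 105, 87]
  20 < parent 52 at index 1, swap → [12, 20, 31, 62, 52, 82, 43, 107, 105, 87]

[12, 20, 31, 62, 52, 82, 43, 107, 105, 87]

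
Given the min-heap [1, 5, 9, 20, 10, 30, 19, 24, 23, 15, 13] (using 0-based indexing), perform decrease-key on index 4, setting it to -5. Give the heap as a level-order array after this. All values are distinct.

[-5, 1, 9, 20, 5, 30, 19, 24, 23, 15, 13]

set index 4 from 10 to -5 → [1, 5, 9, 20, -5, 30, 19, 24, 23, 15, 13]
-5 < parent 5 at index 1, swap → [1, -5, 9, 20, 5, 30, 19, 24, 23, 15, 13]
-5 < parent 1 at index 0, swap → [-5, 1, 9, 20, 5, 30, 19, 24, 23, 15, 13]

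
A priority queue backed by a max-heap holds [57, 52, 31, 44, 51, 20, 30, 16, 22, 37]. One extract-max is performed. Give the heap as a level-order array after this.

[52, 51, 31, 44, 37, 20, 30, 16, 22]

remove root 57; move last element 37 to root → [37, 52, 31, 44, 51, 20, 30, 16, 22]
37 vs larger child 52 at index 1, swap → [52, 37, 31, 44, 51, 20, 30, 16, 22]
37 vs larger child 51 at index 4, swap → [52, 51, 31, 44, 37, 20, 30, 16, 22]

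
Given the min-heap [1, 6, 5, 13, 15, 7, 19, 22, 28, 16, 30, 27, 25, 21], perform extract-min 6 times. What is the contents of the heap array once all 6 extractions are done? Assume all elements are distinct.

[16, 22, 19, 25, 30, 21, 27, 28]

extract-min #1 returns 1:
  remove root 1; move last element 21 to root → [21, 6, 5, 13, 15, 7, 19, 22, 28, 16, 30, 27, 25]
  21 vs smaller child 5 at index 2, swap → [5, 6, 21, 13, 15, 7, 19, 22, 28, 16, 30, 27, 25]
  21 vs smaller child 7 at index 5, swap → [5, 6, 7, 13, 15, 21, 19, 22, 28, 16, 30, 27, 25]
extract-min #2 returns 5:
  remove root 5; move last element 25 to root → [25, 6, 7, 13, 15, 21, 19, 22, 28, 16, 30, 27]
  25 vs smaller child 6 at index 1, swap → [6, 25, 7, 13, 15, 21, 19, 22, 28, 16, 30, 27]
  25 vs smaller child 13 at index 3, swap → [6, 13, 7, 25, 15, 21, 19, 22, 28, 16, 30, 27]
  25 vs smaller child 22 at index 7, swap → [6, 13, 7, 22, 15, 21, 19, 25, 28, 16, 30, 27]
extract-min #3 returns 6:
  remove root 6; move last element 27 to root → [27, 13, 7, 22, 15, 21, 19, 25, 28, 16, 30]
  27 vs smaller child 7 at index 2, swap → [7, 13, 27, 22, 15, 21, 19, 25, 28, 16, 30]
  27 vs smaller child 19 at index 6, swap → [7, 13, 19, 22, 15, 21, 27, 25, 28, 16, 30]
extract-min #4 returns 7:
  remove root 7; move last element 30 to root → [30, 13, 19, 22, 15, 21, 27, 25, 28, 16]
  30 vs smaller child 13 at index 1, swap → [13, 30, 19, 22, 15, 21, 27, 25, 28, 16]
  30 vs smaller child 15 at index 4, swap → [13, 15, 19, 22, 30, 21, 27, 25, 28, 16]
  30 vs only child 16 at index 9, swap → [13, 15, 19, 22, 16, 21, 27, 25, 28, 30]
extract-min #5 returns 13:
  remove root 13; move last element 30 to root → [30, 15, 19, 22, 16, 21, 27, 25, 28]
  30 vs smaller child 15 at index 1, swap → [15, 30, 19, 22, 16, 21, 27, 25, 28]
  30 vs smaller child 16 at index 4, swap → [15, 16, 19, 22, 30, 21, 27, 25, 28]
extract-min #6 returns 15:
  remove root 15; move last element 28 to root → [28, 16, 19, 22, 30, 21, 27, 25]
  28 vs smaller child 16 at index 1, swap → [16, 28, 19, 22, 30, 21, 27, 25]
  28 vs smaller child 22 at index 3, swap → [16, 22, 19, 28, 30, 21, 27, 25]
  28 vs only child 25 at index 7, swap → [16, 22, 19, 25, 30, 21, 27, 28]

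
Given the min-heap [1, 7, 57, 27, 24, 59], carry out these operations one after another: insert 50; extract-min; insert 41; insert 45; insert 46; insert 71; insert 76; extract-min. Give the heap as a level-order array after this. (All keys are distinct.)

[24, 27, 41, 45, 57, 59, 50, 76, 46, 71]

insert 50:
  append 50 at index 6 → [1, 7, 57, 27, 24, 59, 50]
  50 < parent 57 at index 2, swap → [1, 7, 50, 27, 24, 59, 57]
extract-min → returns 1:
  remove root 1; move last element 57 to root → [57, 7, 50, 27, 24, 59]
  57 vs smaller child 7 at index 1, swap → [7, 57, 50, 27, 24, 59]
  57 vs smaller child 24 at index 4, swap → [7, 24, 50, 27, 57, 59]
insert 41:
  append 41 at index 6 → [7, 24, 50, 27, 57, 59, 41]
  41 < parent 50 at index 2, swap → [7, 24, 41, 27, 57, 59, 50]
insert 45:
  append 45 at index 7 → [7, 24, 41, 27, 57, 59, 50, 45] (no swap needed)
insert 46:
  append 46 at index 8 → [7, 24, 41, 27, 57, 59, 50, 45, 46] (no swap needed)
insert 71:
  append 71 at index 9 → [7, 24, 41, 27, 57, 59, 50, 45, 46, 71] (no swap needed)
insert 76:
  append 76 at index 10 → [7, 24, 41, 27, 57, 59, 50, 45, 46, 71, 76] (no swap needed)
extract-min → returns 7:
  remove root 7; move last element 76 to root → [76, 24, 41, 27, 57, 59, 50, 45, 46, 71]
  76 vs smaller child 24 at index 1, swap → [24, 76, 41, 27, 57, 59, 50, 45, 46, 71]
  76 vs smaller child 27 at index 3, swap → [24, 27, 41, 76, 57, 59, 50, 45, 46, 71]
  76 vs smaller child 45 at index 7, swap → [24, 27, 41, 45, 57, 59, 50, 76, 46, 71]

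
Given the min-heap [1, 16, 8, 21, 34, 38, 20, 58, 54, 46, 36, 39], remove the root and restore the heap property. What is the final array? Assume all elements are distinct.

[8, 16, 20, 21, 34, 38, 39, 58, 54, 46, 36]

remove root 1; move last element 39 to root → [39, 16, 8, 21, 34, 38, 20, 58, 54, 46, 36]
39 vs smaller child 8 at index 2, swap → [8, 16, 39, 21, 34, 38, 20, 58, 54, 46, 36]
39 vs smaller child 20 at index 6, swap → [8, 16, 20, 21, 34, 38, 39, 58, 54, 46, 36]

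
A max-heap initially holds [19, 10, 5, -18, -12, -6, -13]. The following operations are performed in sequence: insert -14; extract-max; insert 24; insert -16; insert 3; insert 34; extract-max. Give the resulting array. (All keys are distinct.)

insert -14:
  append -14 at index 7 → [19, 10, 5, -18, -12, -6, -13, -14]
  -14 > parent -18 at index 3, swap → [19, 10, 5, -14, -12, -6, -13, -18]
extract-max → returns 19:
  remove root 19; move last element -18 to root → [-18, 10, 5, -14, -12, -6, -13]
  -18 vs larger child 10 at index 1, swap → [10, -18, 5, -14, -12, -6, -13]
  -18 vs larger child -12 at index 4, swap → [10, -12, 5, -14, -18, -6, -13]
insert 24:
  append 24 at index 7 → [10, -12, 5, -14, -18, -6, -13, 24]
  24 > parent -14 at index 3, swap → [10, -12, 5, 24, -18, -6, -13, -14]
  24 > parent -12 at index 1, swap → [10, 24, 5, -12, -18, -6, -13, -14]
  24 > parent 10 at index 0, swap → [24, 10, 5, -12, -18, -6, -13, -14]
insert -16:
  append -16 at index 8 → [24, 10, 5, -12, -18, -6, -13, -14, -16] (no swap needed)
insert 3:
  append 3 at index 9 → [24, 10, 5, -12, -18, -6, -13, -14, -16, 3]
  3 > parent -18 at index 4, swap → [24, 10, 5, -12, 3, -6, -13, -14, -16, -18]
insert 34:
  append 34 at index 10 → [24, 10, 5, -12, 3, -6, -13, -14, -16, -18, 34]
  34 > parent 3 at index 4, swap → [24, 10, 5, -12, 34, -6, -13, -14, -16, -18, 3]
  34 > parent 10 at index 1, swap → [24, 34, 5, -12, 10, -6, -13, -14, -16, -18, 3]
  34 > parent 24 at index 0, swap → [34, 24, 5, -12, 10, -6, -13, -14, -16, -18, 3]
extract-max → returns 34:
  remove root 34; move last element 3 to root → [3, 24, 5, -12, 10, -6, -13, -14, -16, -18]
  3 vs larger child 24 at index 1, swap → [24, 3, 5, -12, 10, -6, -13, -14, -16, -18]
  3 vs larger child 10 at index 4, swap → [24, 10, 5, -12, 3, -6, -13, -14, -16, -18]

[24, 10, 5, -12, 3, -6, -13, -14, -16, -18]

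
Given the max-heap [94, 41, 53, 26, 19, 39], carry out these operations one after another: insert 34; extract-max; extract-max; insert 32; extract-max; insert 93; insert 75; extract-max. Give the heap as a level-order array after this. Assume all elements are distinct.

insert 34:
  append 34 at index 6 → [94, 41, 53, 26, 19, 39, 34] (no swap needed)
extract-max → returns 94:
  remove root 94; move last element 34 to root → [34, 41, 53, 26, 19, 39]
  34 vs larger child 53 at index 2, swap → [53, 41, 34, 26, 19, 39]
  34 vs only child 39 at index 5, swap → [53, 41, 39, 26, 19, 34]
extract-max → returns 53:
  remove root 53; move last element 34 to root → [34, 41, 39, 26, 19]
  34 vs larger child 41 at index 1, swap → [41, 34, 39, 26, 19]
insert 32:
  append 32 at index 5 → [41, 34, 39, 26, 19, 32] (no swap needed)
extract-max → returns 41:
  remove root 41; move last element 32 to root → [32, 34, 39, 26, 19]
  32 vs larger child 39 at index 2, swap → [39, 34, 32, 26, 19]
insert 93:
  append 93 at index 5 → [39, 34, 32, 26, 19, 93]
  93 > parent 32 at index 2, swap → [39, 34, 93, 26, 19, 32]
  93 > parent 39 at index 0, swap → [93, 34, 39, 26, 19, 32]
insert 75:
  append 75 at index 6 → [93, 34, 39, 26, 19, 32, 75]
  75 > parent 39 at index 2, swap → [93, 34, 75, 26, 19, 32, 39]
extract-max → returns 93:
  remove root 93; move last element 39 to root → [39, 34, 75, 26, 19, 32]
  39 vs larger child 75 at index 2, swap → [75, 34, 39, 26, 19, 32]

[75, 34, 39, 26, 19, 32]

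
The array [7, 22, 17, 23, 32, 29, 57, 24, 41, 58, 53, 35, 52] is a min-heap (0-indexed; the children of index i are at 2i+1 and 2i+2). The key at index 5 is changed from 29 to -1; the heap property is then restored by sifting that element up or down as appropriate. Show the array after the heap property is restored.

set index 5 from 29 to -1 → [7, 22, 17, 23, 32, -1, 57, 24, 41, 58, 53, 35, 52]
-1 < parent 17 at index 2, swap → [7, 22, -1, 23, 32, 17, 57, 24, 41, 58, 53, 35, 52]
-1 < parent 7 at index 0, swap → [-1, 22, 7, 23, 32, 17, 57, 24, 41, 58, 53, 35, 52]

[-1, 22, 7, 23, 32, 17, 57, 24, 41, 58, 53, 35, 52]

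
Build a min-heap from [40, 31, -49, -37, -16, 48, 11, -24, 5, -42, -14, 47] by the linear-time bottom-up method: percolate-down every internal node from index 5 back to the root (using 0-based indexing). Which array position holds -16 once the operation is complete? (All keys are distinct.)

4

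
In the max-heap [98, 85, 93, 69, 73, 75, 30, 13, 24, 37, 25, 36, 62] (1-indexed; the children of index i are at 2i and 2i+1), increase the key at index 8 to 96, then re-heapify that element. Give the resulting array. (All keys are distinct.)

set index 8 from 13 to 96 → [98, 85, 93, 69, 73, 75, 30, 96, 24, 37, 25, 36, 62]
96 > parent 69 at index 4, swap → [98, 85, 93, 96, 73, 75, 30, 69, 24, 37, 25, 36, 62]
96 > parent 85 at index 2, swap → [98, 96, 93, 85, 73, 75, 30, 69, 24, 37, 25, 36, 62]

[98, 96, 93, 85, 73, 75, 30, 69, 24, 37, 25, 36, 62]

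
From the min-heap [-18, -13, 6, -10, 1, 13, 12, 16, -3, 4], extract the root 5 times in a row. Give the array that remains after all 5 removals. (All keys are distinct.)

[4, 12, 6, 13, 16]

extract-min #1 returns -18:
  remove root -18; move last element 4 to root → [4, -13, 6, -10, 1, 13, 12, 16, -3]
  4 vs smaller child -13 at index 1, swap → [-13, 4, 6, -10, 1, 13, 12, 16, -3]
  4 vs smaller child -10 at index 3, swap → [-13, -10, 6, 4, 1, 13, 12, 16, -3]
  4 vs smaller child -3 at index 8, swap → [-13, -10, 6, -3, 1, 13, 12, 16, 4]
extract-min #2 returns -13:
  remove root -13; move last element 4 to root → [4, -10, 6, -3, 1, 13, 12, 16]
  4 vs smaller child -10 at index 1, swap → [-10, 4, 6, -3, 1, 13, 12, 16]
  4 vs smaller child -3 at index 3, swap → [-10, -3, 6, 4, 1, 13, 12, 16]
extract-min #3 returns -10:
  remove root -10; move last element 16 to root → [16, -3, 6, 4, 1, 13, 12]
  16 vs smaller child -3 at index 1, swap → [-3, 16, 6, 4, 1, 13, 12]
  16 vs smaller child 1 at index 4, swap → [-3, 1, 6, 4, 16, 13, 12]
extract-min #4 returns -3:
  remove root -3; move last element 12 to root → [12, 1, 6, 4, 16, 13]
  12 vs smaller child 1 at index 1, swap → [1, 12, 6, 4, 16, 13]
  12 vs smaller child 4 at index 3, swap → [1, 4, 6, 12, 16, 13]
extract-min #5 returns 1:
  remove root 1; move last element 13 to root → [13, 4, 6, 12, 16]
  13 vs smaller child 4 at index 1, swap → [4, 13, 6, 12, 16]
  13 vs smaller child 12 at index 3, swap → [4, 12, 6, 13, 16]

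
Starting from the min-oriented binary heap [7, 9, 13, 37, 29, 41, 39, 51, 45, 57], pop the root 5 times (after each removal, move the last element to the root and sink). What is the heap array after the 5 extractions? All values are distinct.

[39, 45, 41, 51, 57]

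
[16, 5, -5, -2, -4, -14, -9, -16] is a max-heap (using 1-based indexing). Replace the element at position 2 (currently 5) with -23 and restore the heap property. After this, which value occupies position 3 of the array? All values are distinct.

set index 2 from 5 to -23 → [16, -23, -5, -2, -4, -14, -9, -16]
-23 vs larger child -2 at index 4, swap → [16, -2, -5, -23, -4, -14, -9, -16]
-23 vs only child -16 at index 8, swap → [16, -2, -5, -16, -4, -14, -9, -23]
resulting array: [16, -2, -5, -16, -4, -14, -9, -23]

-5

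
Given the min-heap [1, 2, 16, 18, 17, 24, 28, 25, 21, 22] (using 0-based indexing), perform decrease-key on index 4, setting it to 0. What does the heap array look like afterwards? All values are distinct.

[0, 1, 16, 18, 2, 24, 28, 25, 21, 22]

set index 4 from 17 to 0 → [1, 2, 16, 18, 0, 24, 28, 25, 21, 22]
0 < parent 2 at index 1, swap → [1, 0, 16, 18, 2, 24, 28, 25, 21, 22]
0 < parent 1 at index 0, swap → [0, 1, 16, 18, 2, 24, 28, 25, 21, 22]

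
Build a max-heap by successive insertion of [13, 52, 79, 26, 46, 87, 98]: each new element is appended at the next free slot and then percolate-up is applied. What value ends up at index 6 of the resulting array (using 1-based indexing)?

52

Insert 13:
  append 13 at index 1 → [13] (no swap needed)
Insert 52:
  append 52 at index 2 → [13, 52]
  52 > parent 13 at index 1, swap → [52, 13]
Insert 79:
  append 79 at index 3 → [52, 13, 79]
  79 > parent 52 at index 1, swap → [79, 13, 52]
Insert 26:
  append 26 at index 4 → [79, 13, 52, 26]
  26 > parent 13 at index 2, swap → [79, 26, 52, 13]
Insert 46:
  append 46 at index 5 → [79, 26, 52, 13, 46]
  46 > parent 26 at index 2, swap → [79, 46, 52, 13, 26]
Insert 87:
  append 87 at index 6 → [79, 46, 52, 13, 26, 87]
  87 > parent 52 at index 3, swap → [79, 46, 87, 13, 26, 52]
  87 > parent 79 at index 1, swap → [87, 46, 79, 13, 26, 52]
Insert 98:
  append 98 at index 7 → [87, 46, 79, 13, 26, 52, 98]
  98 > parent 79 at index 3, swap → [87, 46, 98, 13, 26, 52, 79]
  98 > parent 87 at index 1, swap → [98, 46, 87, 13, 26, 52, 79]
resulting array: [98, 46, 87, 13, 26, 52, 79]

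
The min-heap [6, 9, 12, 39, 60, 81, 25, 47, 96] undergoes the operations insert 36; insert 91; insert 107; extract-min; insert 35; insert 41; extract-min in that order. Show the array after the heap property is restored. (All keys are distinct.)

insert 36:
  append 36 at index 9 → [6, 9, 12, 39, 60, 81, 25, 47, 96, 36]
  36 < parent 60 at index 4, swap → [6, 9, 12, 39, 36, 81, 25, 47, 96, 60]
insert 91:
  append 91 at index 10 → [6, 9, 12, 39, 36, 81, 25, 47, 96, 60, 91] (no swap needed)
insert 107:
  append 107 at index 11 → [6, 9, 12, 39, 36, 81, 25, 47, 96, 60, 91, 107] (no swap needed)
extract-min → returns 6:
  remove root 6; move last element 107 to root → [107, 9, 12, 39, 36, 81, 25, 47, 96, 60, 91]
  107 vs smaller child 9 at index 1, swap → [9, 107, 12, 39, 36, 81, 25, 47, 96, 60, 91]
  107 vs smaller child 36 at index 4, swap → [9, 36, 12, 39, 107, 81, 25, 47, 96, 60, 91]
  107 vs smaller child 60 at index 9, swap → [9, 36, 12, 39, 60, 81, 25, 47, 96, 107, 91]
insert 35:
  append 35 at index 11 → [9, 36, 12, 39, 60, 81, 25, 47, 96, 107, 91, 35]
  35 < parent 81 at index 5, swap → [9, 36, 12, 39, 60, 35, 25, 47, 96, 107, 91, 81]
insert 41:
  append 41 at index 12 → [9, 36, 12, 39, 60, 35, 25, 47, 96, 107, 91, 81, 41] (no swap needed)
extract-min → returns 9:
  remove root 9; move last element 41 to root → [41, 36, 12, 39, 60, 35, 25, 47, 96, 107, 91, 81]
  41 vs smaller child 12 at index 2, swap → [12, 36, 41, 39, 60, 35, 25, 47, 96, 107, 91, 81]
  41 vs smaller child 25 at index 6, swap → [12, 36, 25, 39, 60, 35, 41, 47, 96, 107, 91, 81]

[12, 36, 25, 39, 60, 35, 41, 47, 96, 107, 91, 81]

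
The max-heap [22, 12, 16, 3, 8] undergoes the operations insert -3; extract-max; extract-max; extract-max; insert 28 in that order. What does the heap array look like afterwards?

[28, 8, -3, 3]

insert -3:
  append -3 at index 5 → [22, 12, 16, 3, 8, -3] (no swap needed)
extract-max → returns 22:
  remove root 22; move last element -3 to root → [-3, 12, 16, 3, 8]
  -3 vs larger child 16 at index 2, swap → [16, 12, -3, 3, 8]
extract-max → returns 16:
  remove root 16; move last element 8 to root → [8, 12, -3, 3]
  8 vs larger child 12 at index 1, swap → [12, 8, -3, 3]
extract-max → returns 12:
  remove root 12; move last element 3 to root → [3, 8, -3]
  3 vs larger child 8 at index 1, swap → [8, 3, -3]
insert 28:
  append 28 at index 3 → [8, 3, -3, 28]
  28 > parent 3 at index 1, swap → [8, 28, -3, 3]
  28 > parent 8 at index 0, swap → [28, 8, -3, 3]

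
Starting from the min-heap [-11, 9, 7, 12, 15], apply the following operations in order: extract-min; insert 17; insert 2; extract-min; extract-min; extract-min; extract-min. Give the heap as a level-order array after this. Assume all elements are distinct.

extract-min → returns -11:
  remove root -11; move last element 15 to root → [15, 9, 7, 12]
  15 vs smaller child 7 at index 2, swap → [7, 9, 15, 12]
insert 17:
  append 17 at index 4 → [7, 9, 15, 12, 17] (no swap needed)
insert 2:
  append 2 at index 5 → [7, 9, 15, 12, 17, 2]
  2 < parent 15 at index 2, swap → [7, 9, 2, 12, 17, 15]
  2 < parent 7 at index 0, swap → [2, 9, 7, 12, 17, 15]
extract-min → returns 2:
  remove root 2; move last element 15 to root → [15, 9, 7, 12, 17]
  15 vs smaller child 7 at index 2, swap → [7, 9, 15, 12, 17]
extract-min → returns 7:
  remove root 7; move last element 17 to root → [17, 9, 15, 12]
  17 vs smaller child 9 at index 1, swap → [9, 17, 15, 12]
  17 vs only child 12 at index 3, swap → [9, 12, 15, 17]
extract-min → returns 9:
  remove root 9; move last element 17 to root → [17, 12, 15]
  17 vs smaller child 12 at index 1, swap → [12, 17, 15]
extract-min → returns 12:
  remove root 12; move last element 15 to root → [15, 17] (no swap needed)

[15, 17]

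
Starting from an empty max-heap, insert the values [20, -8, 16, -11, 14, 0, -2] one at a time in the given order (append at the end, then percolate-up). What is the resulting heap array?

Insert 20:
  append 20 at index 0 → [20] (no swap needed)
Insert -8:
  append -8 at index 1 → [20, -8] (no swap needed)
Insert 16:
  append 16 at index 2 → [20, -8, 16] (no swap needed)
Insert -11:
  append -11 at index 3 → [20, -8, 16, -11] (no swap needed)
Insert 14:
  append 14 at index 4 → [20, -8, 16, -11, 14]
  14 > parent -8 at index 1, swap → [20, 14, 16, -11, -8]
Insert 0:
  append 0 at index 5 → [20, 14, 16, -11, -8, 0] (no swap needed)
Insert -2:
  append -2 at index 6 → [20, 14, 16, -11, -8, 0, -2] (no swap needed)

[20, 14, 16, -11, -8, 0, -2]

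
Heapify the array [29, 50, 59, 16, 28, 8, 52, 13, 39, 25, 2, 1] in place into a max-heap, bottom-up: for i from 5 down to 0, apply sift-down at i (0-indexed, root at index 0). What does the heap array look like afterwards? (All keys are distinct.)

[59, 50, 52, 39, 28, 8, 29, 13, 16, 25, 2, 1]

sift down from index 5: already satisfies heap property
sift down from index 4: already satisfies heap property
sift down from index 3:
  16 vs larger child 39 at index 8, swap → [29, 50, 59, 39, 28, 8, 52, 13, 16, 25, 2, 1]
sift down from index 2: already satisfies heap property
sift down from index 1: already satisfies heap property
sift down from index 0:
  29 vs larger child 59 at index 2, swap → [59, 50, 29, 39, 28, 8, 52, 13, 16, 25, 2, 1]
  29 vs larger child 52 at index 6, swap → [59, 50, 52, 39, 28, 8, 29, 13, 16, 25, 2, 1]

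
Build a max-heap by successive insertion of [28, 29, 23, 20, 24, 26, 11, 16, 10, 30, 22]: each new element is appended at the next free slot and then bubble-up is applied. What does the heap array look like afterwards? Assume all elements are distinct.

Insert 28:
  append 28 at index 0 → [28] (no swap needed)
Insert 29:
  append 29 at index 1 → [28, 29]
  29 > parent 28 at index 0, swap → [29, 28]
Insert 23:
  append 23 at index 2 → [29, 28, 23] (no swap needed)
Insert 20:
  append 20 at index 3 → [29, 28, 23, 20] (no swap needed)
Insert 24:
  append 24 at index 4 → [29, 28, 23, 20, 24] (no swap needed)
Insert 26:
  append 26 at index 5 → [29, 28, 23, 20, 24, 26]
  26 > parent 23 at index 2, swap → [29, 28, 26, 20, 24, 23]
Insert 11:
  append 11 at index 6 → [29, 28, 26, 20, 24, 23, 11] (no swap needed)
Insert 16:
  append 16 at index 7 → [29, 28, 26, 20, 24, 23, 11, 16] (no swap needed)
Insert 10:
  append 10 at index 8 → [29, 28, 26, 20, 24, 23, 11, 16, 10] (no swap needed)
Insert 30:
  append 30 at index 9 → [29, 28, 26, 20, 24, 23, 11, 16, 10, 30]
  30 > parent 24 at index 4, swap → [29, 28, 26, 20, 30, 23, 11, 16, 10, 24]
  30 > parent 28 at index 1, swap → [29, 30, 26, 20, 28, 23, 11, 16, 10, 24]
  30 > parent 29 at index 0, swap → [30, 29, 26, 20, 28, 23, 11, 16, 10, 24]
Insert 22:
  append 22 at index 10 → [30, 29, 26, 20, 28, 23, 11, 16, 10, 24, 22] (no swap needed)

[30, 29, 26, 20, 28, 23, 11, 16, 10, 24, 22]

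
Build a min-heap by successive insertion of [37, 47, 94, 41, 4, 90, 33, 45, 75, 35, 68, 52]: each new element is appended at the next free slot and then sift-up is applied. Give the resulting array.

[4, 35, 33, 45, 37, 52, 90, 47, 75, 41, 68, 94]

Insert 37:
  append 37 at index 0 → [37] (no swap needed)
Insert 47:
  append 47 at index 1 → [37, 47] (no swap needed)
Insert 94:
  append 94 at index 2 → [37, 47, 94] (no swap needed)
Insert 41:
  append 41 at index 3 → [37, 47, 94, 41]
  41 < parent 47 at index 1, swap → [37, 41, 94, 47]
Insert 4:
  append 4 at index 4 → [37, 41, 94, 47, 4]
  4 < parent 41 at index 1, swap → [37, 4, 94, 47, 41]
  4 < parent 37 at index 0, swap → [4, 37, 94, 47, 41]
Insert 90:
  append 90 at index 5 → [4, 37, 94, 47, 41, 90]
  90 < parent 94 at index 2, swap → [4, 37, 90, 47, 41, 94]
Insert 33:
  append 33 at index 6 → [4, 37, 90, 47, 41, 94, 33]
  33 < parent 90 at index 2, swap → [4, 37, 33, 47, 41, 94, 90]
Insert 45:
  append 45 at index 7 → [4, 37, 33, 47, 41, 94, 90, 45]
  45 < parent 47 at index 3, swap → [4, 37, 33, 45, 41, 94, 90, 47]
Insert 75:
  append 75 at index 8 → [4, 37, 33, 45, 41, 94, 90, 47, 75] (no swap needed)
Insert 35:
  append 35 at index 9 → [4, 37, 33, 45, 41, 94, 90, 47, 75, 35]
  35 < parent 41 at index 4, swap → [4, 37, 33, 45, 35, 94, 90, 47, 75, 41]
  35 < parent 37 at index 1, swap → [4, 35, 33, 45, 37, 94, 90, 47, 75, 41]
Insert 68:
  append 68 at index 10 → [4, 35, 33, 45, 37, 94, 90, 47, 75, 41, 68] (no swap needed)
Insert 52:
  append 52 at index 11 → [4, 35, 33, 45, 37, 94, 90, 47, 75, 41, 68, 52]
  52 < parent 94 at index 5, swap → [4, 35, 33, 45, 37, 52, 90, 47, 75, 41, 68, 94]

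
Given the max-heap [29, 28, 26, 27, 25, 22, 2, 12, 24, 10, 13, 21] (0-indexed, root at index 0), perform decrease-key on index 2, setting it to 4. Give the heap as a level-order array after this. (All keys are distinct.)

[29, 28, 22, 27, 25, 21, 2, 12, 24, 10, 13, 4]

set index 2 from 26 to 4 → [29, 28, 4, 27, 25, 22, 2, 12, 24, 10, 13, 21]
4 vs larger child 22 at index 5, swap → [29, 28, 22, 27, 25, 4, 2, 12, 24, 10, 13, 21]
4 vs only child 21 at index 11, swap → [29, 28, 22, 27, 25, 21, 2, 12, 24, 10, 13, 4]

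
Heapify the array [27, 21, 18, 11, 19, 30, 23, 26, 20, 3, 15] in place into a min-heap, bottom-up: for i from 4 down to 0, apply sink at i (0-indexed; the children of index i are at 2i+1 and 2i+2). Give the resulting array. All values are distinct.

[3, 11, 18, 20, 15, 30, 23, 26, 27, 19, 21]

sift down from index 4:
  19 vs smaller child 3 at index 9, swap → [27, 21, 18, 11, 3, 30, 23, 26, 20, 19, 15]
sift down from index 3: already satisfies heap property
sift down from index 2: already satisfies heap property
sift down from index 1:
  21 vs smaller child 3 at index 4, swap → [27, 3, 18, 11, 21, 30, 23, 26, 20, 19, 15]
  21 vs smaller child 15 at index 10, swap → [27, 3, 18, 11, 15, 30, 23, 26, 20, 19, 21]
sift down from index 0:
  27 vs smaller child 3 at index 1, swap → [3, 27, 18, 11, 15, 30, 23, 26, 20, 19, 21]
  27 vs smaller child 11 at index 3, swap → [3, 11, 18, 27, 15, 30, 23, 26, 20, 19, 21]
  27 vs smaller child 20 at index 8, swap → [3, 11, 18, 20, 15, 30, 23, 26, 27, 19, 21]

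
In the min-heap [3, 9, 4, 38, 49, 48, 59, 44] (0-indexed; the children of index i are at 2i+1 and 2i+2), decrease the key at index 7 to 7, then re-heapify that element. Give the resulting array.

[3, 7, 4, 9, 49, 48, 59, 38]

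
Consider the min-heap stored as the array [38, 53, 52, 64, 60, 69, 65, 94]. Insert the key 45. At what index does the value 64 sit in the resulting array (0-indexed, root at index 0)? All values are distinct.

8

append 45 at index 8 → [38, 53, 52, 64, 60, 69, 65, 94, 45]
45 < parent 64 at index 3, swap → [38, 53, 52, 45, 60, 69, 65, 94, 64]
45 < parent 53 at index 1, swap → [38, 45, 52, 53, 60, 69, 65, 94, 64]
resulting array: [38, 45, 52, 53, 60, 69, 65, 94, 64]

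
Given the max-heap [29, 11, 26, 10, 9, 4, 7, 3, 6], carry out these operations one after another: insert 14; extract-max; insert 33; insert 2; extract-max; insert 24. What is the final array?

[26, 24, 9, 10, 14, 4, 7, 3, 6, 2, 11]

insert 14:
  append 14 at index 9 → [29, 11, 26, 10, 9, 4, 7, 3, 6, 14]
  14 > parent 9 at index 4, swap → [29, 11, 26, 10, 14, 4, 7, 3, 6, 9]
  14 > parent 11 at index 1, swap → [29, 14, 26, 10, 11, 4, 7, 3, 6, 9]
extract-max → returns 29:
  remove root 29; move last element 9 to root → [9, 14, 26, 10, 11, 4, 7, 3, 6]
  9 vs larger child 26 at index 2, swap → [26, 14, 9, 10, 11, 4, 7, 3, 6]
insert 33:
  append 33 at index 9 → [26, 14, 9, 10, 11, 4, 7, 3, 6, 33]
  33 > parent 11 at index 4, swap → [26, 14, 9, 10, 33, 4, 7, 3, 6, 11]
  33 > parent 14 at index 1, swap → [26, 33, 9, 10, 14, 4, 7, 3, 6, 11]
  33 > parent 26 at index 0, swap → [33, 26, 9, 10, 14, 4, 7, 3, 6, 11]
insert 2:
  append 2 at index 10 → [33, 26, 9, 10, 14, 4, 7, 3, 6, 11, 2] (no swap needed)
extract-max → returns 33:
  remove root 33; move last element 2 to root → [2, 26, 9, 10, 14, 4, 7, 3, 6, 11]
  2 vs larger child 26 at index 1, swap → [26, 2, 9, 10, 14, 4, 7, 3, 6, 11]
  2 vs larger child 14 at index 4, swap → [26, 14, 9, 10, 2, 4, 7, 3, 6, 11]
  2 vs only child 11 at index 9, swap → [26, 14, 9, 10, 11, 4, 7, 3, 6, 2]
insert 24:
  append 24 at index 10 → [26, 14, 9, 10, 11, 4, 7, 3, 6, 2, 24]
  24 > parent 11 at index 4, swap → [26, 14, 9, 10, 24, 4, 7, 3, 6, 2, 11]
  24 > parent 14 at index 1, swap → [26, 24, 9, 10, 14, 4, 7, 3, 6, 2, 11]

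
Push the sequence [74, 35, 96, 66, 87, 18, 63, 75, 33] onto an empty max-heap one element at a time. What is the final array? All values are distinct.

Insert 74:
  append 74 at index 0 → [74] (no swap needed)
Insert 35:
  append 35 at index 1 → [74, 35] (no swap needed)
Insert 96:
  append 96 at index 2 → [74, 35, 96]
  96 > parent 74 at index 0, swap → [96, 35, 74]
Insert 66:
  append 66 at index 3 → [96, 35, 74, 66]
  66 > parent 35 at index 1, swap → [96, 66, 74, 35]
Insert 87:
  append 87 at index 4 → [96, 66, 74, 35, 87]
  87 > parent 66 at index 1, swap → [96, 87, 74, 35, 66]
Insert 18:
  append 18 at index 5 → [96, 87, 74, 35, 66, 18] (no swap needed)
Insert 63:
  append 63 at index 6 → [96, 87, 74, 35, 66, 18, 63] (no swap needed)
Insert 75:
  append 75 at index 7 → [96, 87, 74, 35, 66, 18, 63, 75]
  75 > parent 35 at index 3, swap → [96, 87, 74, 75, 66, 18, 63, 35]
Insert 33:
  append 33 at index 8 → [96, 87, 74, 75, 66, 18, 63, 35, 33] (no swap needed)

[96, 87, 74, 75, 66, 18, 63, 35, 33]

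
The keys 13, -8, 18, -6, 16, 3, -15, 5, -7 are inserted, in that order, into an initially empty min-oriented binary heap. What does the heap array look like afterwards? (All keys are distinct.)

[-15, -7, -8, -6, 16, 18, 3, 13, 5]

Insert 13:
  append 13 at index 0 → [13] (no swap needed)
Insert -8:
  append -8 at index 1 → [13, -8]
  -8 < parent 13 at index 0, swap → [-8, 13]
Insert 18:
  append 18 at index 2 → [-8, 13, 18] (no swap needed)
Insert -6:
  append -6 at index 3 → [-8, 13, 18, -6]
  -6 < parent 13 at index 1, swap → [-8, -6, 18, 13]
Insert 16:
  append 16 at index 4 → [-8, -6, 18, 13, 16] (no swap needed)
Insert 3:
  append 3 at index 5 → [-8, -6, 18, 13, 16, 3]
  3 < parent 18 at index 2, swap → [-8, -6, 3, 13, 16, 18]
Insert -15:
  append -15 at index 6 → [-8, -6, 3, 13, 16, 18, -15]
  -15 < parent 3 at index 2, swap → [-8, -6, -15, 13, 16, 18, 3]
  -15 < parent -8 at index 0, swap → [-15, -6, -8, 13, 16, 18, 3]
Insert 5:
  append 5 at index 7 → [-15, -6, -8, 13, 16, 18, 3, 5]
  5 < parent 13 at index 3, swap → [-15, -6, -8, 5, 16, 18, 3, 13]
Insert -7:
  append -7 at index 8 → [-15, -6, -8, 5, 16, 18, 3, 13, -7]
  -7 < parent 5 at index 3, swap → [-15, -6, -8, -7, 16, 18, 3, 13, 5]
  -7 < parent -6 at index 1, swap → [-15, -7, -8, -6, 16, 18, 3, 13, 5]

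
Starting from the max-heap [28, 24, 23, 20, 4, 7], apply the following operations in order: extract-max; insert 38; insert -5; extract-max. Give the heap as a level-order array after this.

extract-max → returns 28:
  remove root 28; move last element 7 to root → [7, 24, 23, 20, 4]
  7 vs larger child 24 at index 1, swap → [24, 7, 23, 20, 4]
  7 vs larger child 20 at index 3, swap → [24, 20, 23, 7, 4]
insert 38:
  append 38 at index 5 → [24, 20, 23, 7, 4, 38]
  38 > parent 23 at index 2, swap → [24, 20, 38, 7, 4, 23]
  38 > parent 24 at index 0, swap → [38, 20, 24, 7, 4, 23]
insert -5:
  append -5 at index 6 → [38, 20, 24, 7, 4, 23, -5] (no swap needed)
extract-max → returns 38:
  remove root 38; move last element -5 to root → [-5, 20, 24, 7, 4, 23]
  -5 vs larger child 24 at index 2, swap → [24, 20, -5, 7, 4, 23]
  -5 vs only child 23 at index 5, swap → [24, 20, 23, 7, 4, -5]

[24, 20, 23, 7, 4, -5]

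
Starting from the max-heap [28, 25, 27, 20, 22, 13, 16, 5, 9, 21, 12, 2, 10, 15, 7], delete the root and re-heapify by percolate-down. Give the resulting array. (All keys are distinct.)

remove root 28; move last element 7 to root → [7, 25, 27, 20, 22, 13, 16, 5, 9, 21, 12, 2, 10, 15]
7 vs larger child 27 at index 2, swap → [27, 25, 7, 20, 22, 13, 16, 5, 9, 21, 12, 2, 10, 15]
7 vs larger child 16 at index 6, swap → [27, 25, 16, 20, 22, 13, 7, 5, 9, 21, 12, 2, 10, 15]
7 vs only child 15 at index 13, swap → [27, 25, 16, 20, 22, 13, 15, 5, 9, 21, 12, 2, 10, 7]

[27, 25, 16, 20, 22, 13, 15, 5, 9, 21, 12, 2, 10, 7]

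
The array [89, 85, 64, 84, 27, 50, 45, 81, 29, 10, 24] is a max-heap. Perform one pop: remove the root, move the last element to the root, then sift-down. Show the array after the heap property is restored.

[85, 84, 64, 81, 27, 50, 45, 24, 29, 10]

remove root 89; move last element 24 to root → [24, 85, 64, 84, 27, 50, 45, 81, 29, 10]
24 vs larger child 85 at index 1, swap → [85, 24, 64, 84, 27, 50, 45, 81, 29, 10]
24 vs larger child 84 at index 3, swap → [85, 84, 64, 24, 27, 50, 45, 81, 29, 10]
24 vs larger child 81 at index 7, swap → [85, 84, 64, 81, 27, 50, 45, 24, 29, 10]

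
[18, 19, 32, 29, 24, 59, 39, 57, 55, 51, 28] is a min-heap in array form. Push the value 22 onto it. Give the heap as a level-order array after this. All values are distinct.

append 22 at index 11 → [18, 19, 32, 29, 24, 59, 39, 57, 55, 51, 28, 22]
22 < parent 59 at index 5, swap → [18, 19, 32, 29, 24, 22, 39, 57, 55, 51, 28, 59]
22 < parent 32 at index 2, swap → [18, 19, 22, 29, 24, 32, 39, 57, 55, 51, 28, 59]

[18, 19, 22, 29, 24, 32, 39, 57, 55, 51, 28, 59]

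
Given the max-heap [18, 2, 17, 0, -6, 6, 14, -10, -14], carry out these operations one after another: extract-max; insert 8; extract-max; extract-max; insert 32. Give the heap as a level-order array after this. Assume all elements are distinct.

extract-max → returns 18:
  remove root 18; move last element -14 to root → [-14, 2, 17, 0, -6, 6, 14, -10]
  -14 vs larger child 17 at index 2, swap → [17, 2, -14, 0, -6, 6, 14, -10]
  -14 vs larger child 14 at index 6, swap → [17, 2, 14, 0, -6, 6, -14, -10]
insert 8:
  append 8 at index 8 → [17, 2, 14, 0, -6, 6, -14, -10, 8]
  8 > parent 0 at index 3, swap → [17, 2, 14, 8, -6, 6, -14, -10, 0]
  8 > parent 2 at index 1, swap → [17, 8, 14, 2, -6, 6, -14, -10, 0]
extract-max → returns 17:
  remove root 17; move last element 0 to root → [0, 8, 14, 2, -6, 6, -14, -10]
  0 vs larger child 14 at index 2, swap → [14, 8, 0, 2, -6, 6, -14, -10]
  0 vs larger child 6 at index 5, swap → [14, 8, 6, 2, -6, 0, -14, -10]
extract-max → returns 14:
  remove root 14; move last element -10 to root → [-10, 8, 6, 2, -6, 0, -14]
  -10 vs larger child 8 at index 1, swap → [8, -10, 6, 2, -6, 0, -14]
  -10 vs larger child 2 at index 3, swap → [8, 2, 6, -10, -6, 0, -14]
insert 32:
  append 32 at index 7 → [8, 2, 6, -10, -6, 0, -14, 32]
  32 > parent -10 at index 3, swap → [8, 2, 6, 32, -6, 0, -14, -10]
  32 > parent 2 at index 1, swap → [8, 32, 6, 2, -6, 0, -14, -10]
  32 > parent 8 at index 0, swap → [32, 8, 6, 2, -6, 0, -14, -10]

[32, 8, 6, 2, -6, 0, -14, -10]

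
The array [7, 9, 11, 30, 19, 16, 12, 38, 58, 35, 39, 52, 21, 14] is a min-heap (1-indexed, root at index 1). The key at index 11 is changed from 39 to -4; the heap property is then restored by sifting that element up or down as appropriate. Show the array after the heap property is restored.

set index 11 from 39 to -4 → [7, 9, 11, 30, 19, 16, 12, 38, 58, 35, -4, 52, 21, 14]
-4 < parent 19 at index 5, swap → [7, 9, 11, 30, -4, 16, 12, 38, 58, 35, 19, 52, 21, 14]
-4 < parent 9 at index 2, swap → [7, -4, 11, 30, 9, 16, 12, 38, 58, 35, 19, 52, 21, 14]
-4 < parent 7 at index 1, swap → [-4, 7, 11, 30, 9, 16, 12, 38, 58, 35, 19, 52, 21, 14]

[-4, 7, 11, 30, 9, 16, 12, 38, 58, 35, 19, 52, 21, 14]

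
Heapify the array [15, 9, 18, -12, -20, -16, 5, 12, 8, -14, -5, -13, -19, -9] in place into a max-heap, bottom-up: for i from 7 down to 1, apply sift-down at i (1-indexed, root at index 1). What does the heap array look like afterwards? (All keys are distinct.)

sift down from index 7: already satisfies heap property
sift down from index 6:
  -16 vs larger child -13 at index 12, swap → [15, 9, 18, -12, -20, -13, 5, 12, 8, -14, -5, -16, -19, -9]
sift down from index 5:
  -20 vs larger child -5 at index 11, swap → [15, 9, 18, -12, -5, -13, 5, 12, 8, -14, -20, -16, -19, -9]
sift down from index 4:
  -12 vs larger child 12 at index 8, swap → [15, 9, 18, 12, -5, -13, 5, -12, 8, -14, -20, -16, -19, -9]
sift down from index 3: already satisfies heap property
sift down from index 2:
  9 vs larger child 12 at index 4, swap → [15, 12, 18, 9, -5, -13, 5, -12, 8, -14, -20, -16, -19, -9]
sift down from index 1:
  15 vs larger child 18 at index 3, swap → [18, 12, 15, 9, -5, -13, 5, -12, 8, -14, -20, -16, -19, -9]

[18, 12, 15, 9, -5, -13, 5, -12, 8, -14, -20, -16, -19, -9]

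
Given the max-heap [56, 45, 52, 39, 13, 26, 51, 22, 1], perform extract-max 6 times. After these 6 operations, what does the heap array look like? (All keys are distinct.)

extract-max #1 returns 56:
  remove root 56; move last element 1 to root → [1, 45, 52, 39, 13, 26, 51, 22]
  1 vs larger child 52 at index 2, swap → [52, 45, 1, 39, 13, 26, 51, 22]
  1 vs larger child 51 at index 6, swap → [52, 45, 51, 39, 13, 26, 1, 22]
extract-max #2 returns 52:
  remove root 52; move last element 22 to root → [22, 45, 51, 39, 13, 26, 1]
  22 vs larger child 51 at index 2, swap → [51, 45, 22, 39, 13, 26, 1]
  22 vs larger child 26 at index 5, swap → [51, 45, 26, 39, 13, 22, 1]
extract-max #3 returns 51:
  remove root 51; move last element 1 to root → [1, 45, 26, 39, 13, 22]
  1 vs larger child 45 at index 1, swap → [45, 1, 26, 39, 13, 22]
  1 vs larger child 39 at index 3, swap → [45, 39, 26, 1, 13, 22]
extract-max #4 returns 45:
  remove root 45; move last element 22 to root → [22, 39, 26, 1, 13]
  22 vs larger child 39 at index 1, swap → [39, 22, 26, 1, 13]
extract-max #5 returns 39:
  remove root 39; move last element 13 to root → [13, 22, 26, 1]
  13 vs larger child 26 at index 2, swap → [26, 22, 13, 1]
extract-max #6 returns 26:
  remove root 26; move last element 1 to root → [1, 22, 13]
  1 vs larger child 22 at index 1, swap → [22, 1, 13]

[22, 1, 13]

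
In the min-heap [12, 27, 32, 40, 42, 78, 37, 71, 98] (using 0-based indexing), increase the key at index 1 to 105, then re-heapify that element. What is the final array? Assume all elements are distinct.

[12, 40, 32, 71, 42, 78, 37, 105, 98]

set index 1 from 27 to 105 → [12, 105, 32, 40, 42, 78, 37, 71, 98]
105 vs smaller child 40 at index 3, swap → [12, 40, 32, 105, 42, 78, 37, 71, 98]
105 vs smaller child 71 at index 7, swap → [12, 40, 32, 71, 42, 78, 37, 105, 98]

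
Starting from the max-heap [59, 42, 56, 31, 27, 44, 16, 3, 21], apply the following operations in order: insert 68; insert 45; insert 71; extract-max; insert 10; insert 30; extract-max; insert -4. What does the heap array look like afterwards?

[59, 45, 56, 31, 42, 44, 16, 3, 21, 27, 30, 10, -4]

insert 68:
  append 68 at index 9 → [59, 42, 56, 31, 27, 44, 16, 3, 21, 68]
  68 > parent 27 at index 4, swap → [59, 42, 56, 31, 68, 44, 16, 3, 21, 27]
  68 > parent 42 at index 1, swap → [59, 68, 56, 31, 42, 44, 16, 3, 21, 27]
  68 > parent 59 at index 0, swap → [68, 59, 56, 31, 42, 44, 16, 3, 21, 27]
insert 45:
  append 45 at index 10 → [68, 59, 56, 31, 42, 44, 16, 3, 21, 27, 45]
  45 > parent 42 at index 4, swap → [68, 59, 56, 31, 45, 44, 16, 3, 21, 27, 42]
insert 71:
  append 71 at index 11 → [68, 59, 56, 31, 45, 44, 16, 3, 21, 27, 42, 71]
  71 > parent 44 at index 5, swap → [68, 59, 56, 31, 45, 71, 16, 3, 21, 27, 42, 44]
  71 > parent 56 at index 2, swap → [68, 59, 71, 31, 45, 56, 16, 3, 21, 27, 42, 44]
  71 > parent 68 at index 0, swap → [71, 59, 68, 31, 45, 56, 16, 3, 21, 27, 42, 44]
extract-max → returns 71:
  remove root 71; move last element 44 to root → [44, 59, 68, 31, 45, 56, 16, 3, 21, 27, 42]
  44 vs larger child 68 at index 2, swap → [68, 59, 44, 31, 45, 56, 16, 3, 21, 27, 42]
  44 vs larger child 56 at index 5, swap → [68, 59, 56, 31, 45, 44, 16, 3, 21, 27, 42]
insert 10:
  append 10 at index 11 → [68, 59, 56, 31, 45, 44, 16, 3, 21, 27, 42, 10] (no swap needed)
insert 30:
  append 30 at index 12 → [68, 59, 56, 31, 45, 44, 16, 3, 21, 27, 42, 10, 30] (no swap needed)
extract-max → returns 68:
  remove root 68; move last element 30 to root → [30, 59, 56, 31, 45, 44, 16, 3, 21, 27, 42, 10]
  30 vs larger child 59 at index 1, swap → [59, 30, 56, 31, 45, 44, 16, 3, 21, 27, 42, 10]
  30 vs larger child 45 at index 4, swap → [59, 45, 56, 31, 30, 44, 16, 3, 21, 27, 42, 10]
  30 vs larger child 42 at index 10, swap → [59, 45, 56, 31, 42, 44, 16, 3, 21, 27, 30, 10]
insert -4:
  append -4 at index 12 → [59, 45, 56, 31, 42, 44, 16, 3, 21, 27, 30, 10, -4] (no swap needed)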